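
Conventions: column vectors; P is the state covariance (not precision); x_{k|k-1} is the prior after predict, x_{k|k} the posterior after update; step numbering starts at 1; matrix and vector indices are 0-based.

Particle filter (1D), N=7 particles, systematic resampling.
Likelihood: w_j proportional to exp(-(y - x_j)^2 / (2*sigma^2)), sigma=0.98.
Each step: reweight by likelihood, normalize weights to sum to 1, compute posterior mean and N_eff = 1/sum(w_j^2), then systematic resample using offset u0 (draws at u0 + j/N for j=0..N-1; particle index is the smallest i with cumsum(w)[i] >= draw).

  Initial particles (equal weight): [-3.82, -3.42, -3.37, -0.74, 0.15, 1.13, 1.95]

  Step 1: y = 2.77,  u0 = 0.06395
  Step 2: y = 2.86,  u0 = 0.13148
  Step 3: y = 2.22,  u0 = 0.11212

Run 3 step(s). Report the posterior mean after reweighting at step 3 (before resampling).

post_mean = 1.9500

step 1: w=[0.0000, 0.0000, 0.0000, 0.0017, 0.0286, 0.2513, 0.7184]  mean=1.6879  Neff=1.7239  idx=[5, 5, 6, 6, 6, 6, 6]
step 2: w=[0.0574, 0.0574, 0.1771, 0.1771, 0.1771, 0.1771, 0.1771]  mean=1.8559  Neff=6.1229  idx=[2, 2, 3, 4, 5, 6, 6]
step 3: w=[0.1429, 0.1429, 0.1429, 0.1429, 0.1429, 0.1429, 0.1429]  mean=1.9500  Neff=7.0000  idx=[0, 1, 2, 3, 4, 5, 6]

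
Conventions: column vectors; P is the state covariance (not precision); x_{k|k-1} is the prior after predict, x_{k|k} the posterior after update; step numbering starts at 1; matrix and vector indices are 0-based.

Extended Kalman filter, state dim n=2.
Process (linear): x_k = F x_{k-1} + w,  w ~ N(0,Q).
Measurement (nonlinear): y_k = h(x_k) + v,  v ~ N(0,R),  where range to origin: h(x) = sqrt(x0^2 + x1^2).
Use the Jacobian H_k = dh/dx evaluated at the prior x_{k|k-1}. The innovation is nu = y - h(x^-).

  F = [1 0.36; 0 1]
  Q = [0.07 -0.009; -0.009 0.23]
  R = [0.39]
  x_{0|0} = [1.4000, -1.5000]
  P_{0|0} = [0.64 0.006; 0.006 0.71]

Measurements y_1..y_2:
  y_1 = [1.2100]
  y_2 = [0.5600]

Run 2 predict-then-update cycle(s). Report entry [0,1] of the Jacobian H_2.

step 1: x^-=[0.8600, -1.5000]  P^-=[0.8063 0.2526; 0.2526 0.9400]  H_jac=[0.4974 -0.8675]  S=[1.0789]  K=[0.1686; -0.6394]  nu=[-0.5190]  x^+=[0.7725, -1.1681]  P^+=[0.7757 0.3689; 0.3689 0.4989]
step 2: x^-=[0.3520, -1.1681]  P^-=[1.1759 0.5395; 0.5395 0.7289]  H_jac=[0.2885 -0.9575]  S=[0.8581]  K=[-0.2067; -0.6320]  nu=[-0.6600]  x^+=[0.4884, -0.7510]  P^+=[1.1393 0.4274; 0.4274 0.3862]

H_jac[0,1] = -0.9575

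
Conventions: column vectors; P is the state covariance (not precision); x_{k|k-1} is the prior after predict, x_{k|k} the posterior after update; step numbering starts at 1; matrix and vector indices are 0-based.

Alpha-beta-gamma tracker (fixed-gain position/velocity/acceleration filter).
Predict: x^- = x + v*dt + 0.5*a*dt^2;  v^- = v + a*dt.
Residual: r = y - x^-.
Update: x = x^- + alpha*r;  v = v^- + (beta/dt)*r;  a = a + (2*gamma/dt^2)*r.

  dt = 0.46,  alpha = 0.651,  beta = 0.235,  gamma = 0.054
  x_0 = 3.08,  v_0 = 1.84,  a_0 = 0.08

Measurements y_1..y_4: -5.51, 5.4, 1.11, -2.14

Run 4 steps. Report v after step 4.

v_post = -2.4797

step 1: x_pred=3.9349  r=-9.4449  x^+=-2.2137  v^+=-2.9483  a^+=-4.7406
step 2: x_pred=-4.0715  r=9.4715  x^+=2.0944  v^+=-0.2903  a^+=0.0936
step 3: x_pred=1.9708  r=-0.8608  x^+=1.4104  v^+=-0.6870  a^+=-0.3458
step 4: x_pred=1.0578  r=-3.1978  x^+=-1.0240  v^+=-2.4797  a^+=-1.9779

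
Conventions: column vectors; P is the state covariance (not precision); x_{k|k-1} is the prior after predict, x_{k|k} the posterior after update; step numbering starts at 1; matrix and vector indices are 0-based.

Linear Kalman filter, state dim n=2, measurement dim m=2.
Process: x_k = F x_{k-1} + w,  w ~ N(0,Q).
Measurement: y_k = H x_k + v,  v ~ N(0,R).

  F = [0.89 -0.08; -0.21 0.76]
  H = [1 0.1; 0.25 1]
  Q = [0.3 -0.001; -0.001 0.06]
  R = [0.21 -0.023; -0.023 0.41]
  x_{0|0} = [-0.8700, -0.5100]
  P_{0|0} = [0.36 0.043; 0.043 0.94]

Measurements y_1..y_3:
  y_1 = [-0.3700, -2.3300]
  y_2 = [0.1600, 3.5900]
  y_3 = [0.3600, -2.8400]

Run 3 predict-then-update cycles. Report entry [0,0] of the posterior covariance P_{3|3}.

step 1: x^-=[-0.7335, -0.2049]  P^-=[0.5850 -0.0956; -0.0956 0.6051]  S=[0.7820 0.0858; 0.0858 1.0038]  K=[0.7373 -0.0125; -0.1094 0.5883]  nu=[0.3840, -1.9417]  x^+=[-0.4260, -1.3893]  P^+=[0.1614 -0.0624; -0.0624 0.2593]
step 2: x^-=[-0.2680, -0.9664]  P^-=[0.4384 -0.0902; -0.0902 0.2368]  S=[0.6327 0.0178; 0.0178 0.6291]  K=[0.6783 0.0116; -0.1148 0.3439]  nu=[0.5247, 4.6234]  x^+=[0.1415, 0.5632]  P^+=[0.1469 -0.0476; -0.0476 0.1555]
step 3: x^-=[0.0809, 0.3983]  P^-=[0.4242 -0.0709; -0.0709 0.1715]  S=[0.6217 0.0275; 0.0275 0.5726]  K=[0.6696 0.0292; -0.0985 0.2733]  nu=[0.2393, -3.2585]  x^+=[0.1460, -0.5158]  P^+=[0.1439 -0.0394; -0.0394 0.1242]

P_post[0,0] = 0.1439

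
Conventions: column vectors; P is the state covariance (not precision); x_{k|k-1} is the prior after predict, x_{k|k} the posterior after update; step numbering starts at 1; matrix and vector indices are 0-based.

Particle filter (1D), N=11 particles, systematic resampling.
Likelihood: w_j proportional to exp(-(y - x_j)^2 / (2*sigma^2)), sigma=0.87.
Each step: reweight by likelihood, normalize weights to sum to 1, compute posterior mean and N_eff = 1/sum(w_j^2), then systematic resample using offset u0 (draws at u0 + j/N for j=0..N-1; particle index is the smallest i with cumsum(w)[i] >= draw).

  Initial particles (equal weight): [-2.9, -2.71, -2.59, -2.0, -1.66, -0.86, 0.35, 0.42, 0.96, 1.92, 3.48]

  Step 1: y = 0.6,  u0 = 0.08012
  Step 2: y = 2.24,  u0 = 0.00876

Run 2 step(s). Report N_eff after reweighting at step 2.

step 1: w=[0.0001, 0.0002, 0.0003, 0.0033, 0.0099, 0.0705, 0.2766, 0.2821, 0.2646, 0.0912, 0.0012]  mean=0.5632  Neff=4.1755  idx=[5, 6, 6, 6, 7, 7, 7, 8, 8, 8, 9]
step 2: w=[0.0007, 0.0367, 0.0367, 0.0367, 0.0436, 0.0436, 0.0436, 0.1317, 0.1317, 0.1317, 0.3633]  mean=1.1697  Neff=5.1608  idx=[1, 3, 5, 7, 7, 8, 9, 10, 10, 10, 10]

N_eff = 5.1608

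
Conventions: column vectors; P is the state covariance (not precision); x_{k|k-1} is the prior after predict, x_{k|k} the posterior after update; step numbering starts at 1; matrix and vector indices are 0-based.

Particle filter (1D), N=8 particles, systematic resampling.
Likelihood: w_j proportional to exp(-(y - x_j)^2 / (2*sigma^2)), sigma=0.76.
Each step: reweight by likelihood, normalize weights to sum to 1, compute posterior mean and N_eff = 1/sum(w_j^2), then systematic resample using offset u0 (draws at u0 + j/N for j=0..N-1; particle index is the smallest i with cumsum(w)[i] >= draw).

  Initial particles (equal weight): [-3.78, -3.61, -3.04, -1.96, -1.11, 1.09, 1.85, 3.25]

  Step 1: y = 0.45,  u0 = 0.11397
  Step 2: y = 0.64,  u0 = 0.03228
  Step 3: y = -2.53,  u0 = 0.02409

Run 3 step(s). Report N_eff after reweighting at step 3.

step 1: w=[0.0000, 0.0000, 0.0000, 0.0065, 0.1200, 0.6917, 0.1807, 0.0011]  mean=0.9461  Neff=1.9027  idx=[4, 5, 5, 5, 5, 5, 6, 6]
step 2: w=[0.0146, 0.1738, 0.1738, 0.1738, 0.1738, 0.1738, 0.0583, 0.0583]  mean=1.1465  Neff=6.3303  idx=[1, 1, 2, 3, 3, 4, 5, 6]
step 3: w=[0.1428, 0.1428, 0.1428, 0.1428, 0.1428, 0.1428, 0.1428, 0.0007]  mean=1.0906  Neff=7.0103  idx=[0, 1, 1, 2, 3, 4, 5, 6]

N_eff = 7.0103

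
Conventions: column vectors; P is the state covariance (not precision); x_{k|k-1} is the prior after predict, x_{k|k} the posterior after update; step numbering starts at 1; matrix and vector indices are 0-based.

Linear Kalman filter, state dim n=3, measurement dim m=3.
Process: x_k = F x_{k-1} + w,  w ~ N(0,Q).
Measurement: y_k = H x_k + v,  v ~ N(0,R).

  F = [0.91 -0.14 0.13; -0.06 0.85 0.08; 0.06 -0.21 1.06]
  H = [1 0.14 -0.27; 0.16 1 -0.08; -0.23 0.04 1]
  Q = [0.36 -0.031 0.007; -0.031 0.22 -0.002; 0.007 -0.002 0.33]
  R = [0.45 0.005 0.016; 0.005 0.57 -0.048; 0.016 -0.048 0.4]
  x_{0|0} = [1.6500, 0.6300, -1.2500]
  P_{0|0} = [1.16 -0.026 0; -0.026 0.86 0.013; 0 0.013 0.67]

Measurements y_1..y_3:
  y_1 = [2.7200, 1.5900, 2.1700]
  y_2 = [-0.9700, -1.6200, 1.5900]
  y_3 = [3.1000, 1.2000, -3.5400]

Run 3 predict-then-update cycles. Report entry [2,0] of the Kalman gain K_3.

step 1: x^-=[1.2508, 0.3365, -1.3583]  P^-=[1.3549 -0.2087 0.1908; -0.2087 0.8542 -0.0930; 0.1908 -0.0930 1.1198]  S=[1.7488 0.1548 -0.4041; 0.1548 1.4093 -0.1653; -0.4041 -0.1653 1.5014]  K=[0.7608 -0.0757 0.1104; -0.0812 0.6010 0.0371; 0.1022 -0.0326 0.7380]  nu=[1.0553, 0.9447, 3.8025]  x^+=[2.4021, 0.9595, 1.5252]  P^+=[0.3992 -0.0961 0.1557; -0.0961 0.3516 -0.0515; 0.1557 -0.0515 0.3363]
step 2: x^-=[2.2499, 0.7934, 1.5593]  P^-=[0.7664 -0.1613 0.2650; -0.1613 0.4790 -0.0985; 0.2650 -0.0985 0.7699]  S=[1.1010 0.0415 -0.0979; 0.0415 1.0309 -0.1335; -0.0979 -0.1335 1.0844]  K=[0.6241 -0.0671 0.1240; -0.0776 0.4516 0.0096; 0.0989 -0.0333 0.6550]  nu=[-2.9099, -2.6487, 0.5164]  x^+=[0.6756, -0.1720, 1.6980]  P^+=[0.3326 -0.0829 0.1426; -0.0829 0.2659 -0.0488; 0.1426 -0.0488 0.2999]
step 3: x^-=[0.8596, -0.0509, 1.8765]  P^-=[0.7024 -0.1381 0.2381; -0.1381 0.4157 -0.0820; 0.2381 -0.0820 0.7219]  S=[1.0521 0.0437 -0.0969; 0.0437 0.9711 -0.1234; -0.0969 -0.1234 1.0461]  K=[0.6013 -0.0583 0.1167; -0.0712 0.4166 0.0104; 0.0902 -0.0275 0.6397]  nu=[2.7542, 1.2635, -5.2168]  x^+=[1.8330, 0.2251, -1.2467]  P^+=[0.3194 -0.0761 0.1356; -0.0761 0.2452 -0.0443; 0.1356 -0.0443 0.2916]

K[2,0] = 0.0902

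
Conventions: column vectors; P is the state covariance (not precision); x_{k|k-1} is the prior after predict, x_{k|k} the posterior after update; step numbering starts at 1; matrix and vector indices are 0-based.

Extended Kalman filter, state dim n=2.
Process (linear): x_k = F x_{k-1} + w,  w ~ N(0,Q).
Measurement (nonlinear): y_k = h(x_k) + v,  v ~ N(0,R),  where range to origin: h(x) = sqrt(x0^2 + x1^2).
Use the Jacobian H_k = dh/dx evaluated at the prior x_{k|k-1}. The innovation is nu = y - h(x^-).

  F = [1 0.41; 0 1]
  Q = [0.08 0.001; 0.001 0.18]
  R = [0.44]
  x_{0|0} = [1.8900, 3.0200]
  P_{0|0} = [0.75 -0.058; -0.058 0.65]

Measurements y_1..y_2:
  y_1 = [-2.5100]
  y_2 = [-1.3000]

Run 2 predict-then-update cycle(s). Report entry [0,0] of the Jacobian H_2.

H_jac[0,0] = -0.8938

step 1: x^-=[3.1282, 3.0200]  P^-=[0.8917 0.2095; 0.2095 0.8300]  H_jac=[0.7194 0.6946]  S=[1.5113]  K=[0.5208; 0.4812]  nu=[-6.8581]  x^+=[-0.4433, -0.2799]  P^+=[0.4818 -0.1692; -0.1692 0.4801]
step 2: x^-=[-0.5580, -0.2799]  P^-=[0.5038 0.0286; 0.0286 0.6601]  H_jac=[-0.8938 -0.4484]  S=[0.9982]  K=[-0.4640; -0.3222]  nu=[-1.9243]  x^+=[0.3348, 0.3400]  P^+=[0.2889 -0.1206; -0.1206 0.5565]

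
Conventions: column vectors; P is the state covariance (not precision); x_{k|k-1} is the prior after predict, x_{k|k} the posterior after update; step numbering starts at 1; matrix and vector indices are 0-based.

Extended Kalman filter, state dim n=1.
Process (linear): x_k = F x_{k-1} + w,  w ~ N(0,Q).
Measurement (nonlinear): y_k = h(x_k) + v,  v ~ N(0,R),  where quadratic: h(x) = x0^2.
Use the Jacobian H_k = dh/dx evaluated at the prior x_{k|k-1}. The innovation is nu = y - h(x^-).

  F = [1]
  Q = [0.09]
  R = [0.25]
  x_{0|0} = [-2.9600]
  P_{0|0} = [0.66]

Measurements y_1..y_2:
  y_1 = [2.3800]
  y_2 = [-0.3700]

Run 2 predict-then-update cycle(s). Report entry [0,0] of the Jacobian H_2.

H_jac[0,0] = -3.7844

step 1: x^-=[-2.9600]  P^-=[0.7500]  H_jac=[-5.9200]  S=[26.5348]  K=[-0.1673]  nu=[-6.3816]  x^+=[-1.8922]  P^+=[0.0071]
step 2: x^-=[-1.8922]  P^-=[0.0971]  H_jac=[-3.7844]  S=[1.6401]  K=[-0.2240]  nu=[-3.9504]  x^+=[-1.0074]  P^+=[0.0148]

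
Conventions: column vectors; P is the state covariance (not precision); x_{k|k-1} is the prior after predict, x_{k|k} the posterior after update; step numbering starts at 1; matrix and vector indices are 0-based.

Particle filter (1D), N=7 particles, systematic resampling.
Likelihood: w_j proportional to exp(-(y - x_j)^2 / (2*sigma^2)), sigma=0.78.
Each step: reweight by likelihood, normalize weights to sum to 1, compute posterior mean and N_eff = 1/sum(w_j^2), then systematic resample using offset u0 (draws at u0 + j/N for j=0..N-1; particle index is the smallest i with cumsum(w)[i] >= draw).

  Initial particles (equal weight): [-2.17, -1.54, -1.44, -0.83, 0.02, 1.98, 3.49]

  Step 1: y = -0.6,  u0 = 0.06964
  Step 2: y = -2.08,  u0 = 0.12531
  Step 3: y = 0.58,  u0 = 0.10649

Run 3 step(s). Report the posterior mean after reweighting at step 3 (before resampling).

step 1: w=[0.0460, 0.1688, 0.1954, 0.3340, 0.2544, 0.0015, 0.0000]  mean=-0.9103  Neff=4.0809  idx=[1, 1, 2, 3, 3, 4, 4]
step 2: w=[0.2718, 0.2718, 0.2467, 0.0956, 0.0956, 0.0092, 0.0092]  mean=-1.3508  Neff=4.4039  idx=[0, 0, 1, 2, 2, 3, 5]
step 3: w=[0.0224, 0.0224, 0.0224, 0.0314, 0.0314, 0.1754, 0.6946]  mean=-0.3255  Neff=1.9352  idx=[4, 5, 6, 6, 6, 6, 6]

post_mean = -0.3255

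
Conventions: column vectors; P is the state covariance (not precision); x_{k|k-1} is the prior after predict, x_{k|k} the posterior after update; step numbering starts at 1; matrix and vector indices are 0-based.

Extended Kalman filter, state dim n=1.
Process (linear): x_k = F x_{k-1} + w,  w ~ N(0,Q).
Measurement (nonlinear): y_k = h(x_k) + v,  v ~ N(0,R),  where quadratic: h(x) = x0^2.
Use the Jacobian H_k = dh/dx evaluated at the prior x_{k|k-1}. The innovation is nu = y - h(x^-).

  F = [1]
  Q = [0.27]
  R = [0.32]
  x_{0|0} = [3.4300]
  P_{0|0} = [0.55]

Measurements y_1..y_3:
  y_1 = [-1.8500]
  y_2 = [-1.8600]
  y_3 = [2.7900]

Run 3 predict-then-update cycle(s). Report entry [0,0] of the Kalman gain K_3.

step 1: x^-=[3.4300]  P^-=[0.8200]  H_jac=[6.8600]  S=[38.9089]  K=[0.1446]  nu=[-13.6149]  x^+=[1.4616]  P^+=[0.0067]
step 2: x^-=[1.4616]  P^-=[0.2767]  H_jac=[2.9233]  S=[2.6849]  K=[0.3013]  nu=[-3.9964]  x^+=[0.2575]  P^+=[0.0330]
step 3: x^-=[0.2575]  P^-=[0.3030]  H_jac=[0.5150]  S=[0.4003]  K=[0.3897]  nu=[2.7237]  x^+=[1.3190]  P^+=[0.2422]

K[0,0] = 0.3897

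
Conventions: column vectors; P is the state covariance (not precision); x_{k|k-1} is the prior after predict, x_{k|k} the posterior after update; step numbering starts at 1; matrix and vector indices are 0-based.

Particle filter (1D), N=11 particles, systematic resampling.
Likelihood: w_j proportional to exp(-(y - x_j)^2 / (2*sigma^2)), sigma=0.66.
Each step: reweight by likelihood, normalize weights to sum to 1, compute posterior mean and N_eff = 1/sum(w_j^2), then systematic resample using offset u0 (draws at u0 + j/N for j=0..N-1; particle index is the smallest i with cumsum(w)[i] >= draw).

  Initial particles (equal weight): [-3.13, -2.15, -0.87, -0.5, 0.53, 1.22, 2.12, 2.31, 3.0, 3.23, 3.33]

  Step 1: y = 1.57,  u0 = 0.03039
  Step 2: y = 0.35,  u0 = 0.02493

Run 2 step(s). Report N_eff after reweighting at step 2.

step 1: w=[0.0000, 0.0000, 0.0004, 0.0028, 0.1123, 0.3377, 0.2747, 0.2073, 0.0372, 0.0164, 0.0111]  mean=1.7326  Neff=4.0506  idx=[4, 5, 5, 5, 5, 6, 6, 6, 7, 7, 8]
step 2: w=[0.3506, 0.1526, 0.1526, 0.1526, 0.1526, 0.0100, 0.0100, 0.0100, 0.0044, 0.0044, 0.0001]  mean=1.0149  Neff=4.6205  idx=[0, 0, 0, 0, 1, 1, 2, 3, 3, 4, 4]

N_eff = 4.6205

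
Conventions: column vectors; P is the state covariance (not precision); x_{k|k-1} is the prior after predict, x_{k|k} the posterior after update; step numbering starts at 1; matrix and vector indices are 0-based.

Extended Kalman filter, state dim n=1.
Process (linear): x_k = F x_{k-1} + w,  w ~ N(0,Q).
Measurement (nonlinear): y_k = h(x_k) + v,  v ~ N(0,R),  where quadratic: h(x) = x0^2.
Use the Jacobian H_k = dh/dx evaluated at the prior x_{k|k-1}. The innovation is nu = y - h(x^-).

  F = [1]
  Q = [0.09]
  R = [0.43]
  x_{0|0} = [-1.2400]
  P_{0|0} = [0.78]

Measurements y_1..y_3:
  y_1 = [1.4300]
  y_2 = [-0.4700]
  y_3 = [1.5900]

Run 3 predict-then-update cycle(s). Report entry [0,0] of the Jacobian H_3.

H_jac[0,0] = -1.3262

step 1: x^-=[-1.2400]  P^-=[0.8700]  H_jac=[-2.4800]  S=[5.7808]  K=[-0.3732]  nu=[-0.1076]  x^+=[-1.1998]  P^+=[0.0647]
step 2: x^-=[-1.1998]  P^-=[0.1547]  H_jac=[-2.3997]  S=[1.3209]  K=[-0.2811]  nu=[-1.9096]  x^+=[-0.6631]  P^+=[0.0504]
step 3: x^-=[-0.6631]  P^-=[0.1404]  H_jac=[-1.3262]  S=[0.6769]  K=[-0.2750]  nu=[1.1503]  x^+=[-0.9795]  P^+=[0.0892]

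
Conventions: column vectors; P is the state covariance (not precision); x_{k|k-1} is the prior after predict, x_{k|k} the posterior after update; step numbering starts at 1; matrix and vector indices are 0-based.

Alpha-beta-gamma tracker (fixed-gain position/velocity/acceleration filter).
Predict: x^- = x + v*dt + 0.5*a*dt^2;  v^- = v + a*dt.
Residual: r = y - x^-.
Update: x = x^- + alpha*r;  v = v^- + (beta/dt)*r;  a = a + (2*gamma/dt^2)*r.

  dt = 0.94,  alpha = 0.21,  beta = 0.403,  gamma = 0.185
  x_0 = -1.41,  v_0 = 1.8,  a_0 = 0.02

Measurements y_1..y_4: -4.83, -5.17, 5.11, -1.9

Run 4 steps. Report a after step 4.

a_post = 3.4542

step 1: x_pred=0.2908  r=-5.1208  x^+=-0.7845  v^+=-0.3766  a^+=-2.1243
step 2: x_pred=-2.0771  r=-3.0929  x^+=-2.7266  v^+=-3.6995  a^+=-3.4194
step 3: x_pred=-7.7148  r=12.8248  x^+=-5.0216  v^+=-1.4155  a^+=1.9508
step 4: x_pred=-5.4902  r=3.5902  x^+=-4.7363  v^+=1.9576  a^+=3.4542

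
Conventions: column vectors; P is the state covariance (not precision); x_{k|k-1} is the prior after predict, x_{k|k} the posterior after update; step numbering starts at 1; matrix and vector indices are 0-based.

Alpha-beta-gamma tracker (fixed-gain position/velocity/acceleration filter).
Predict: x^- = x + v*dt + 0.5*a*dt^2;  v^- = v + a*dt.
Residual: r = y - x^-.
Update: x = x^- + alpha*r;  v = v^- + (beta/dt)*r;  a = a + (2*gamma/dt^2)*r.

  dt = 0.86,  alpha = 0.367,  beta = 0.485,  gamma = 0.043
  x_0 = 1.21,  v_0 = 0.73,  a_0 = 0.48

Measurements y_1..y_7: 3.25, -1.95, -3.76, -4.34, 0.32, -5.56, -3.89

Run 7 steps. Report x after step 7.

x_post = -4.7077

step 1: x_pred=2.0153  r=1.2347  x^+=2.4684  v^+=1.8391  a^+=0.6236
step 2: x_pred=4.2807  r=-6.2307  x^+=1.9940  v^+=-1.1384  a^+=-0.1009
step 3: x_pred=0.9776  r=-4.7376  x^+=-0.7611  v^+=-3.8970  a^+=-0.6518
step 4: x_pred=-4.3536  r=0.0136  x^+=-4.3486  v^+=-4.4499  a^+=-0.6502
step 5: x_pred=-8.4160  r=8.7360  x^+=-5.2099  v^+=-0.0825  a^+=0.3656
step 6: x_pred=-5.1456  r=-0.4144  x^+=-5.2977  v^+=-0.0018  a^+=0.3174
step 7: x_pred=-5.1818  r=1.2918  x^+=-4.7077  v^+=0.9997  a^+=0.4676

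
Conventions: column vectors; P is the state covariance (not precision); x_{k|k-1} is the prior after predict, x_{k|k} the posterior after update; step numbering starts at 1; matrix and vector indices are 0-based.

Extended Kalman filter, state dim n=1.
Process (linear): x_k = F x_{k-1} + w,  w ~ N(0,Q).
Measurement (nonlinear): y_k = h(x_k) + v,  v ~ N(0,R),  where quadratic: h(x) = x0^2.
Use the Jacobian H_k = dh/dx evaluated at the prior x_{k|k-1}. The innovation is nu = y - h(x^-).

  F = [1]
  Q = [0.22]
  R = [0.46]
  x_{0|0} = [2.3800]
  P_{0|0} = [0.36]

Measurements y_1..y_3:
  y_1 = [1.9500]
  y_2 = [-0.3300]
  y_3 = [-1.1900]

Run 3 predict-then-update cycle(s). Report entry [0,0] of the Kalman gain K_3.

step 1: x^-=[2.3800]  P^-=[0.5800]  H_jac=[4.7600]  S=[13.6014]  K=[0.2030]  nu=[-3.7144]  x^+=[1.6261]  P^+=[0.0196]
step 2: x^-=[1.6261]  P^-=[0.2396]  H_jac=[3.2521]  S=[2.9942]  K=[0.2603]  nu=[-2.9741]  x^+=[0.8520]  P^+=[0.0368]
step 3: x^-=[0.8520]  P^-=[0.2568]  H_jac=[1.7041]  S=[1.2058]  K=[0.3629]  nu=[-1.9160]  x^+=[0.1566]  P^+=[0.0980]

K[0,0] = 0.3629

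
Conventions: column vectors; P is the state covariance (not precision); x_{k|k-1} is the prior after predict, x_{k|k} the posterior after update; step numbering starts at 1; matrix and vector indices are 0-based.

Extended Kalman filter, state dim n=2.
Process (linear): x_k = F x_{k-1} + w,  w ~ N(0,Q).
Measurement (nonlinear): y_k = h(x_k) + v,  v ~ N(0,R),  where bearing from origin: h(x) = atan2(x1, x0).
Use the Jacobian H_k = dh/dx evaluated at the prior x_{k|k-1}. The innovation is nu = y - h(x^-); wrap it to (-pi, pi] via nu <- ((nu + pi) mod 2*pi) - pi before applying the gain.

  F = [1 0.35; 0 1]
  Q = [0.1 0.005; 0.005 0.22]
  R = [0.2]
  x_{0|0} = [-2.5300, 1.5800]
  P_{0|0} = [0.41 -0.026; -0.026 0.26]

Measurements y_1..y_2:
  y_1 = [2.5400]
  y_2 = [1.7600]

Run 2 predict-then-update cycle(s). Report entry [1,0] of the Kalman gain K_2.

step 1: x^-=[-1.9770, 1.5800]  P^-=[0.5236 0.0700; 0.0700 0.4800]  H_jac=[-0.2467 -0.3087]  S=[0.2883]  K=[-0.5231; -0.5739]  nu=[0.0727]  x^+=[-2.0150, 1.5383]  P^+=[0.4448 -0.0165; -0.0165 0.3851]
step 2: x^-=[-1.4766, 1.5383]  P^-=[0.5804 0.1232; 0.1232 0.6051]  H_jac=[-0.3383 -0.3248]  S=[0.3573]  K=[-0.6615; -0.6666]  nu=[-0.5757]  x^+=[-1.0957, 1.9221]  P^+=[0.4240 -0.0343; -0.0343 0.4463]

K[1,0] = -0.6666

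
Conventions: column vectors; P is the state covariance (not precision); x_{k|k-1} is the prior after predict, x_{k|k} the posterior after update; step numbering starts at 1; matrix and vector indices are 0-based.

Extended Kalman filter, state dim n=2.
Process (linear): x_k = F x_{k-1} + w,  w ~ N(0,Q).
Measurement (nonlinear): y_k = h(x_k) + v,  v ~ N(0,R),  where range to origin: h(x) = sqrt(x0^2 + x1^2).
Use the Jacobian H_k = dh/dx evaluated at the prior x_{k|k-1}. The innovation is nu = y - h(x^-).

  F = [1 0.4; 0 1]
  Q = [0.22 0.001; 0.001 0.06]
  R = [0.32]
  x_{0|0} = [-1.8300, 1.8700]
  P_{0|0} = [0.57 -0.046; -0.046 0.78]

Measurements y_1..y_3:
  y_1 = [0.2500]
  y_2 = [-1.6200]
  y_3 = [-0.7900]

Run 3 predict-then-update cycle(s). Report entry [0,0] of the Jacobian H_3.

H_jac[0,0] = 0.9992

step 1: x^-=[-1.0820, 1.8700]  P^-=[0.8780 0.2670; 0.2670 0.8400]  H_jac=[-0.5008 0.8656]  S=[0.9381]  K=[-0.2224; 0.6325]  nu=[-1.9105]  x^+=[-0.6571, 0.6616]  P^+=[0.8316 0.3990; 0.3990 0.4647]
step 2: x^-=[-0.3925, 0.6616]  P^-=[1.4451 0.5858; 0.5858 0.5247]  H_jac=[-0.5102 0.8600]  S=[0.5702]  K=[-0.4096; 0.2672]  nu=[-2.3892]  x^+=[0.5861, 0.0232]  P^+=[1.3495 0.6482; 0.6482 0.4840]
step 3: x^-=[0.5954, 0.0232]  P^-=[2.1655 0.8428; 0.8428 0.5440]  H_jac=[0.9992 0.0390]  S=[2.5487]  K=[0.8619; 0.3388]  nu=[-1.3858]  x^+=[-0.5991, -0.4462]  P^+=[0.2722 0.0987; 0.0987 0.2515]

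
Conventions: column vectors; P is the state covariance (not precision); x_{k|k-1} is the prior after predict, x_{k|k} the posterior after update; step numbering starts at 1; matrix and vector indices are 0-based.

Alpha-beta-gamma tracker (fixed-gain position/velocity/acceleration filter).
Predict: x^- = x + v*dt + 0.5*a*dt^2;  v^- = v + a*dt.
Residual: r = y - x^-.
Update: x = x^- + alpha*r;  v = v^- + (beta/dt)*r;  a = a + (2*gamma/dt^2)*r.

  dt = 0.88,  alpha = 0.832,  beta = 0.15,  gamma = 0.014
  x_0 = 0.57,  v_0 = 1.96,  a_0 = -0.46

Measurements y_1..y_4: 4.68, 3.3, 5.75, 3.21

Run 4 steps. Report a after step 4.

a_post = -0.5312

step 1: x_pred=2.1167  r=2.5633  x^+=4.2494  v^+=1.9921  a^+=-0.3673
step 2: x_pred=5.8602  r=-2.5602  x^+=3.7301  v^+=1.2325  a^+=-0.4599
step 3: x_pred=4.6366  r=1.1134  x^+=5.5630  v^+=1.0176  a^+=-0.4196
step 4: x_pred=6.2959  r=-3.0859  x^+=3.7284  v^+=0.1223  a^+=-0.5312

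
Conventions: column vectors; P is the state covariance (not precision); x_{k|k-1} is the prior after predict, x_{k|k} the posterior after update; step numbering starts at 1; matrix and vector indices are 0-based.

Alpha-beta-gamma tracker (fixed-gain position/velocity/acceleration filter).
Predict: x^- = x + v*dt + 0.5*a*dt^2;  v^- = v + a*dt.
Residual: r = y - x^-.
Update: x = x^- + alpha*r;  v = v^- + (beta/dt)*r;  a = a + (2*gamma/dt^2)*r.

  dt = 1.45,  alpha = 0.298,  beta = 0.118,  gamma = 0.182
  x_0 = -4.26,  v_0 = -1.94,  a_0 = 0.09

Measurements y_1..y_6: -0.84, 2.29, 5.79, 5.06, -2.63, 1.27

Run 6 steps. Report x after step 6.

step 1: x_pred=-6.9784  r=6.1384  x^+=-5.1491  v^+=-1.3100  a^+=1.1527
step 2: x_pred=-5.8368  r=8.1268  x^+=-3.4150  v^+=1.0228  a^+=2.5597
step 3: x_pred=0.7590  r=5.0310  x^+=2.2582  v^+=5.1438  a^+=3.4307
step 4: x_pred=13.3233  r=-8.2633  x^+=10.8608  v^+=9.4459  a^+=2.0001
step 5: x_pred=26.6599  r=-29.2899  x^+=17.9315  v^+=9.9624  a^+=-3.0708
step 6: x_pred=29.1489  r=-27.8789  x^+=20.8410  v^+=3.2410  a^+=-7.8974

x_post = 20.8410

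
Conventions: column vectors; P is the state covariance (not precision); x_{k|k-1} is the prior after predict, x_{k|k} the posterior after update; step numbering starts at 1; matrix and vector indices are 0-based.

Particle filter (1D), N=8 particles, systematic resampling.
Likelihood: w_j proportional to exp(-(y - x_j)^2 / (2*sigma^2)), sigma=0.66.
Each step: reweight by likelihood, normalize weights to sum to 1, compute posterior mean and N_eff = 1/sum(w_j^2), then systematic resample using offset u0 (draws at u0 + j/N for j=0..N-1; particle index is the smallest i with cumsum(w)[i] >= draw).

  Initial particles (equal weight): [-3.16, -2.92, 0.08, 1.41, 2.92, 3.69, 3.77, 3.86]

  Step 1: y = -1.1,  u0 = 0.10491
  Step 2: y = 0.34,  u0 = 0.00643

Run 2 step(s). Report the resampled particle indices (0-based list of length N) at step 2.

resampled_idx = [1, 1, 2, 3, 4, 5, 6, 7]

step 1: w=[0.0329, 0.0958, 0.8682, 0.0031, 0.0000, 0.0000, 0.0000, 0.0000]  mean=-0.3100  Neff=1.3089  idx=[1, 2, 2, 2, 2, 2, 2, 2]
step 2: w=[0.0000, 0.1429, 0.1429, 0.1429, 0.1429, 0.1429, 0.1429, 0.1429]  mean=0.0800  Neff=7.0000  idx=[1, 1, 2, 3, 4, 5, 6, 7]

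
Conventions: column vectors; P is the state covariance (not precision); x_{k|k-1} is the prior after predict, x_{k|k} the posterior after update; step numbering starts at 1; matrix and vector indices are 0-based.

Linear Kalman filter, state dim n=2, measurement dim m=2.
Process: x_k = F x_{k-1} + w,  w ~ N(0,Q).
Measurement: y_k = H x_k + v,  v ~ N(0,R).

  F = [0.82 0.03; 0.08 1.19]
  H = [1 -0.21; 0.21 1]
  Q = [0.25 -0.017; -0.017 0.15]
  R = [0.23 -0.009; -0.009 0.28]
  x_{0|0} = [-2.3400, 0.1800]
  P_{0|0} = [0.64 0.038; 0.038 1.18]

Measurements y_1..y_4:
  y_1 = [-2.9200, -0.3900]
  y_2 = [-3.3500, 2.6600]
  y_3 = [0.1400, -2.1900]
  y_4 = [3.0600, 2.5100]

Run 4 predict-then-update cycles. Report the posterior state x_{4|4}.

x_post = [1.7755, 0.8243]

step 1: x^-=[-1.9134, 0.0270]  P^-=[0.6833 0.1043; 0.1043 1.8323]  S=[0.9503 -0.1506; -0.1506 2.1863]  K=[0.7218 0.1631; -0.1625 0.8369]  nu=[-1.0009, -0.0152]  x^+=[-2.6384, 0.1770]  P^+=[0.1655 0.0044; 0.0044 0.2349]
step 2: x^-=[-2.1582, -0.0005]  P^-=[0.3617 0.0066; 0.0066 0.4845]  S=[0.6103 -0.0285; -0.0285 0.7832]  K=[0.5963 0.1271; -0.1272 0.6157]  nu=[-1.1919, 3.1137]  x^+=[-2.4733, 2.0684]  P^+=[0.1363 0.0016; 0.0016 0.1732]
step 3: x^-=[-1.9661, 2.2635]  P^-=[0.3419 -0.0003; -0.0003 0.3965]  S=[0.5895 -0.0208; -0.0208 0.6914]  K=[0.5843 0.1209; -0.1217 0.5697]  nu=[2.5814, -4.0406]  x^+=[-0.9463, -0.3525]  P^+=[0.1334 0.0006; 0.0006 0.1605]
step 4: x^-=[-0.7865, -0.4952]  P^-=[0.3399 -0.0020; -0.0020 0.3782]  S=[0.5874 -0.0189; -0.0189 0.6724]  K=[0.5832 0.1197; -0.1206 0.5585]  nu=[3.7425, 3.1703]  x^+=[1.7755, 0.8243]  P^+=[0.1331 0.0003; 0.0003 0.1574]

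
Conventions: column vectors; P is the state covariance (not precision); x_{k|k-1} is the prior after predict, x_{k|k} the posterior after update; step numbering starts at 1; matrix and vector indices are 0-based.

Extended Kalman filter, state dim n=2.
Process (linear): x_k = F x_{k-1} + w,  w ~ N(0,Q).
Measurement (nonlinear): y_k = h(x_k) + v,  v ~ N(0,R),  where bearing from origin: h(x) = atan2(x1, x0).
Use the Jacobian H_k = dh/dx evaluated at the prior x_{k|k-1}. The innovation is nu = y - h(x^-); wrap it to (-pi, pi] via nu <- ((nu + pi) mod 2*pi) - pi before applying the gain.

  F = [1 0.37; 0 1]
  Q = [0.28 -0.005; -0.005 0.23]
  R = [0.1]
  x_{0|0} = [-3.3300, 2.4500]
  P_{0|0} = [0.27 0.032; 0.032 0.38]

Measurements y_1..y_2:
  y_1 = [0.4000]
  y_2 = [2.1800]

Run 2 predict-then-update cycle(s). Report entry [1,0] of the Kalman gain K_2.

K[1,0] = -0.0029

step 1: x^-=[-2.4235, 2.4500]  P^-=[0.6257 0.1676; 0.1676 0.6100]  H_jac=[-0.2063 -0.2041]  S=[0.1661]  K=[-0.9828; -0.9573]  nu=[-1.9508]  x^+=[-0.5063, 4.3176]  P^+=[0.4652 0.0113; 0.0113 0.4577]
step 2: x^-=[1.0912, 4.3176]  P^-=[0.8162 0.1756; 0.1756 0.6877]  H_jac=[-0.2177 0.0550]  S=[0.1366]  K=[-1.2305; -0.0029]  nu=[0.8567]  x^+=[0.0370, 4.3151]  P^+=[0.6095 0.1751; 0.1751 0.6877]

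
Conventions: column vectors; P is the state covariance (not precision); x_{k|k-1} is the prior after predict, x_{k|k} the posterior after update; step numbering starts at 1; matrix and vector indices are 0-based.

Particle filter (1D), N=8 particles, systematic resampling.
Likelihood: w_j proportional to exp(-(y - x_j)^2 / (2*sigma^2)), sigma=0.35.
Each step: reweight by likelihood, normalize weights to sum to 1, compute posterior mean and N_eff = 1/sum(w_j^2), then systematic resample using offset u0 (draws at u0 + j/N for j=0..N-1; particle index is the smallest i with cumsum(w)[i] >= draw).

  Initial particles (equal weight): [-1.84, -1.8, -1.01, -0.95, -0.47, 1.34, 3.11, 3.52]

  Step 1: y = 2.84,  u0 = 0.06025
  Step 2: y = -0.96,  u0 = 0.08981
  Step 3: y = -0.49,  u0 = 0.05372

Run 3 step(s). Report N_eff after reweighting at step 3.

step 1: w=[0.0000, 0.0000, 0.0000, 0.0000, 0.0000, 0.0001, 0.8305, 0.1694]  mean=3.1792  Neff=1.3920  idx=[6, 6, 6, 6, 6, 6, 6, 7]
step 2: w=[0.1429, 0.1429, 0.1429, 0.1429, 0.1429, 0.1429, 0.1429, 0.0000]  mean=3.1100  Neff=7.0000  idx=[0, 1, 2, 3, 4, 5, 5, 6]
step 3: w=[0.1250, 0.1250, 0.1250, 0.1250, 0.1250, 0.1250, 0.1250, 0.1250]  mean=3.1100  Neff=8.0000  idx=[0, 1, 2, 3, 4, 5, 6, 7]

N_eff = 8.0000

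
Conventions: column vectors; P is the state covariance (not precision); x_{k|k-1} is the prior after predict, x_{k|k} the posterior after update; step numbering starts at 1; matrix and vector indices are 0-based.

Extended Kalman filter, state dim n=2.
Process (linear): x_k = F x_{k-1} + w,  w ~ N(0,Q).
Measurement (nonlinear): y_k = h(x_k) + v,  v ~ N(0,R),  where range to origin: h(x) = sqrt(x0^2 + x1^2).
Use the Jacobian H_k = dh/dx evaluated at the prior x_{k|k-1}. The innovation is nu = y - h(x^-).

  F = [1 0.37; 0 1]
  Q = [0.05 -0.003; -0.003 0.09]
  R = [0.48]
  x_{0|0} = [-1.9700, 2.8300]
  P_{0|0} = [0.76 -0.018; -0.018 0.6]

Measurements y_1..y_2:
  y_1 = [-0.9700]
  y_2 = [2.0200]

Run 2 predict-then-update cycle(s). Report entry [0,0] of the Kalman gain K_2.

K[0,0] = -0.3490

step 1: x^-=[-0.9229, 2.8300]  P^-=[0.8788 0.2010; 0.2010 0.6900]  H_jac=[-0.3100 0.9507]  S=[1.0697]  K=[-0.0761; 0.5550]  nu=[-3.9467]  x^+=[-0.6226, 0.6395]  P^+=[0.8726 0.2462; 0.2462 0.3605]
step 2: x^-=[-0.3860, 0.6395]  P^-=[1.1541 0.3765; 0.3765 0.4505]  H_jac=[-0.5168 0.8561]  S=[0.7852]  K=[-0.3490; 0.2434]  nu=[1.2730]  x^+=[-0.8303, 0.9493]  P^+=[1.0585 0.4432; 0.4432 0.4040]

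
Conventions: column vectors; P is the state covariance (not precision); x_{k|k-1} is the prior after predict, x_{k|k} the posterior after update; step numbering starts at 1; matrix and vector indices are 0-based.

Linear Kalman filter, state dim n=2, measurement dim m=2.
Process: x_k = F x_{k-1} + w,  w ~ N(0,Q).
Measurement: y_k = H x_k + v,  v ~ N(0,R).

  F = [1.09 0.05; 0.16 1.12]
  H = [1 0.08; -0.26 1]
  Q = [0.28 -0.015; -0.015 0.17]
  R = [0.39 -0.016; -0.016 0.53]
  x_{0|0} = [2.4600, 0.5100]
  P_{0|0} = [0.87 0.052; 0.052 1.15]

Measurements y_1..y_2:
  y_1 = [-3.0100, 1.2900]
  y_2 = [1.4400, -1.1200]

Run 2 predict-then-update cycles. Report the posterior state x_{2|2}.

x_post = [0.2129, -0.2161]

step 1: x^-=[2.7069, 0.9648]  P^-=[1.3222 0.2650; 0.2650 1.6535]  S=[1.7652 0.0320; 0.0320 2.1350]  K=[0.7619 -0.0483; 0.2117 0.7390]  nu=[-5.7941, 1.0290]  x^+=[-1.7575, 0.4988]  P^+=[0.2948 0.0389; 0.0389 0.3984]
step 2: x^-=[-1.8907, 0.2774]  P^-=[0.6355 0.1065; 0.1065 0.6912]  S=[1.0470 -0.0217; -0.0217 1.2088]  K=[0.6144 -0.0376; 0.1659 0.5519]  nu=[3.3085, -1.8890]  x^+=[0.2129, -0.2161]  P^+=[0.2376 0.0320; 0.0320 0.2982]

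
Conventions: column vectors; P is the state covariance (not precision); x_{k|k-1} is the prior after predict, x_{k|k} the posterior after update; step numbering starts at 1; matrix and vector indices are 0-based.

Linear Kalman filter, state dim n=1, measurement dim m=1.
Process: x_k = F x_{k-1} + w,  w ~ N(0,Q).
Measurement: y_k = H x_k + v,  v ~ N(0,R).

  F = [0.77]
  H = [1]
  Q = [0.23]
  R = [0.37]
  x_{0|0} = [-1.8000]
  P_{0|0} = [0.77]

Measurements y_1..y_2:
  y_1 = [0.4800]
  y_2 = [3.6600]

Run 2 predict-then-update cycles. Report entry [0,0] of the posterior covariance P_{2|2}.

step 1: x^-=[-1.3860]  P^-=[0.6865]  S=[1.0565]  K=[0.6498]  nu=[1.8660]  x^+=[-0.1735]  P^+=[0.2404]
step 2: x^-=[-0.1336]  P^-=[0.3725]  S=[0.7425]  K=[0.5017]  nu=[3.7936]  x^+=[1.7697]  P^+=[0.1856]

P_post[0,0] = 0.1856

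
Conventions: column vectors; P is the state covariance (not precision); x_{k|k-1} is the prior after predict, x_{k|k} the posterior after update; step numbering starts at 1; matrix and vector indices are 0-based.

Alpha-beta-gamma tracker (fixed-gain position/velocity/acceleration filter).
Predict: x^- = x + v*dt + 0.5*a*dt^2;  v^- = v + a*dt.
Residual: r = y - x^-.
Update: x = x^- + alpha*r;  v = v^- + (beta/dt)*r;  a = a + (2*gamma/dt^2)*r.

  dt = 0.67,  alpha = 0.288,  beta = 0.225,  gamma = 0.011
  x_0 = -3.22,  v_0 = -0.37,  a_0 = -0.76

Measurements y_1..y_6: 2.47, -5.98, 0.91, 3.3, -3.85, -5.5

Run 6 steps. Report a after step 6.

a_post = -0.6770

step 1: x_pred=-3.6385  r=6.1085  x^+=-1.8792  v^+=1.1722  a^+=-0.4606
step 2: x_pred=-1.1973  r=-4.7827  x^+=-2.5747  v^+=-0.7426  a^+=-0.6950
step 3: x_pred=-3.2282  r=4.1382  x^+=-2.0364  v^+=0.1814  a^+=-0.4922
step 4: x_pred=-2.0253  r=5.3253  x^+=-0.4916  v^+=1.6400  a^+=-0.2312
step 5: x_pred=0.5553  r=-4.4053  x^+=-0.7135  v^+=0.0057  a^+=-0.4471
step 6: x_pred=-0.8100  r=-4.6900  x^+=-2.1607  v^+=-1.8689  a^+=-0.6770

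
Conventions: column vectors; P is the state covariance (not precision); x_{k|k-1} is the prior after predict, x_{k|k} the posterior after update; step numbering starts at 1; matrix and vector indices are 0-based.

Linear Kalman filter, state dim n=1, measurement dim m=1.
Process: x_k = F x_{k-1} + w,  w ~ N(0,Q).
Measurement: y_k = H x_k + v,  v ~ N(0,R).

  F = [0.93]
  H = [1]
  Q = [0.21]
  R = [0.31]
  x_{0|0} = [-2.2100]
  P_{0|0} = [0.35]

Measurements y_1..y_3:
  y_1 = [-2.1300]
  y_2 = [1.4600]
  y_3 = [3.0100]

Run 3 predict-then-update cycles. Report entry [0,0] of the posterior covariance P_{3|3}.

P_post[0,0] = 0.1660

step 1: x^-=[-2.0553]  P^-=[0.5127]  S=[0.8227]  K=[0.6232]  nu=[-0.0747]  x^+=[-2.1019]  P^+=[0.1932]
step 2: x^-=[-1.9547]  P^-=[0.3771]  S=[0.6871]  K=[0.5488]  nu=[3.4147]  x^+=[-0.0806]  P^+=[0.1701]
step 3: x^-=[-0.0750]  P^-=[0.3571]  S=[0.6671]  K=[0.5353]  nu=[3.0850]  x^+=[1.5765]  P^+=[0.1660]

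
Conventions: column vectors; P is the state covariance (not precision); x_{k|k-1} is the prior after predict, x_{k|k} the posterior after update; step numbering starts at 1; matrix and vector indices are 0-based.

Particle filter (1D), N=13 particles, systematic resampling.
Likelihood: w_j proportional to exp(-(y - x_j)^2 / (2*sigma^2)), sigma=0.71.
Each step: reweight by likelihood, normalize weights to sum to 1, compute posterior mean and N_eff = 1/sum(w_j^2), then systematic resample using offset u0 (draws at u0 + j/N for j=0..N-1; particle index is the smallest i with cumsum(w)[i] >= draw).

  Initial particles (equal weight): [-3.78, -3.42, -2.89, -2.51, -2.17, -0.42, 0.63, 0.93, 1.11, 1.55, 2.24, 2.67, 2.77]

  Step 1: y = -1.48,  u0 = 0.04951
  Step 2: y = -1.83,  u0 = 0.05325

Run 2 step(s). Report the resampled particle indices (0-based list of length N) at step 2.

step 1: w=[0.0035, 0.0161, 0.0937, 0.2350, 0.4197, 0.2208, 0.0081, 0.0021, 0.0009, 0.0001, 0.0000, 0.0000, 0.0000]  mean=-1.9243  Neff=3.4574  idx=[2, 3, 3, 3, 4, 4, 4, 4, 4, 4, 5, 5, 5]
step 2: w=[0.0411, 0.0791, 0.0791, 0.0791, 0.1116, 0.1116, 0.1116, 0.1116, 0.1116, 0.1116, 0.0174, 0.0174, 0.0174]  mean=-2.1888  Neff=10.4113  idx=[1, 2, 3, 4, 4, 5, 6, 6, 7, 8, 8, 9, 11]

resampled_idx = [1, 2, 3, 4, 4, 5, 6, 6, 7, 8, 8, 9, 11]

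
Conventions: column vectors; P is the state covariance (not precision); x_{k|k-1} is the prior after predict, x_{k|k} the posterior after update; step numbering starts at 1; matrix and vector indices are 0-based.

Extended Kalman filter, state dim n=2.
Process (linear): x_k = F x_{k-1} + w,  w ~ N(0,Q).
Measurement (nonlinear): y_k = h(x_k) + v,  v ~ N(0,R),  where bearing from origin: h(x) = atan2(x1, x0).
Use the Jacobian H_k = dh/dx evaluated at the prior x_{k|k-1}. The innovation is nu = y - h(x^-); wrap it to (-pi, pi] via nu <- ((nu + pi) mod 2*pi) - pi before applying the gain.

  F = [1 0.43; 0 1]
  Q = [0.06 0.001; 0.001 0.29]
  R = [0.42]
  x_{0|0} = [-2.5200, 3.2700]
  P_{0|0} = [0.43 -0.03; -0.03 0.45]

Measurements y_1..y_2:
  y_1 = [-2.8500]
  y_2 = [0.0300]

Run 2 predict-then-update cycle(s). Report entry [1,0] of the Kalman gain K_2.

K[1,0] = -0.3665

step 1: x^-=[-1.1139, 3.2700]  P^-=[0.5474 0.1645; 0.1645 0.7400]  H_jac=[-0.2740 -0.0933]  S=[0.4760]  K=[-0.3474; -0.2398]  nu=[1.5341]  x^+=[-1.6468, 2.9021]  P^+=[0.4900 0.1248; 0.1248 0.7126]
step 2: x^-=[-0.3989, 2.9021]  P^-=[0.7891 0.4323; 0.4323 1.0026]  H_jac=[-0.3382 -0.0465]  S=[0.5260]  K=[-0.5455; -0.3665]  nu=[-1.6774]  x^+=[0.5161, 3.5169]  P^+=[0.6325 0.3271; 0.3271 0.9320]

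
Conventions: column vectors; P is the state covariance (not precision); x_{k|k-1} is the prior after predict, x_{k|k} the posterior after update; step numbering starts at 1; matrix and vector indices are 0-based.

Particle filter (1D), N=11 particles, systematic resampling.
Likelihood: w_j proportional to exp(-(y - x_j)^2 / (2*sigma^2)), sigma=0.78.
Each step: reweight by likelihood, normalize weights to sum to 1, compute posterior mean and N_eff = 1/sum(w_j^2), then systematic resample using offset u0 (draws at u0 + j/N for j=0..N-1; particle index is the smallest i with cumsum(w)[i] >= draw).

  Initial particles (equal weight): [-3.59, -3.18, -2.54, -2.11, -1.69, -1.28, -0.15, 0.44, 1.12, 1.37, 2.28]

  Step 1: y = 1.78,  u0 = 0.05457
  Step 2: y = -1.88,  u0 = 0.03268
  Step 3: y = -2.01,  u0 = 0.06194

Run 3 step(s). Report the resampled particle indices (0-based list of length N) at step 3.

step 1: w=[0.0000, 0.0000, 0.0000, 0.0000, 0.0000, 0.0002, 0.0176, 0.0859, 0.2628, 0.3274, 0.3061]  mean=1.4756  Neff=3.6020  idx=[7, 8, 8, 8, 9, 9, 9, 9, 10, 10, 10]
step 2: w=[0.8263, 0.0423, 0.0423, 0.0423, 0.0117, 0.0117, 0.0117, 0.0117, 0.0000, 0.0000, 0.0000]  mean=0.5700  Neff=1.4522  idx=[0, 0, 0, 0, 0, 0, 0, 0, 0, 1, 3]
step 3: w=[0.1100, 0.1100, 0.1100, 0.1100, 0.1100, 0.1100, 0.1100, 0.1100, 0.1100, 0.0049, 0.0049]  mean=0.4466  Neff=9.1738  idx=[0, 1, 2, 3, 3, 4, 5, 6, 7, 7, 8]

resampled_idx = [0, 1, 2, 3, 3, 4, 5, 6, 7, 7, 8]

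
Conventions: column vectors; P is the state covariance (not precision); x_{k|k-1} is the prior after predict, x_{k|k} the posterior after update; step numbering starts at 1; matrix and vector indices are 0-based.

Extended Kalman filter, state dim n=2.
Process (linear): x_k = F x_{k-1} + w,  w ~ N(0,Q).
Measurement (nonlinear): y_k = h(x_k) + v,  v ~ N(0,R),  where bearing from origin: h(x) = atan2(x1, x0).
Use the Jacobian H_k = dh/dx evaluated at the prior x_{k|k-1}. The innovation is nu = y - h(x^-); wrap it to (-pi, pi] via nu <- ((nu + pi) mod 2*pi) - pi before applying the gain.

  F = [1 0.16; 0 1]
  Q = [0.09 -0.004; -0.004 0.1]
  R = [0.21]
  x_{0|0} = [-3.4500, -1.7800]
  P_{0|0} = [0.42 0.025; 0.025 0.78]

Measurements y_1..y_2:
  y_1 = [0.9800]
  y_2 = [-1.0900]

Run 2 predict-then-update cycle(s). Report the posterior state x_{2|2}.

x_post = [-4.5445, -1.6312]

step 1: x^-=[-3.7348, -1.7800]  P^-=[0.5380 0.1458; 0.1458 0.8800]  H_jac=[0.1040 -0.2182]  S=[0.2511]  K=[0.0961; -0.7043]  nu=[-2.6063]  x^+=[-3.9853, 0.0556]  P^+=[0.5356 0.1628; 0.1628 0.7554]
step 2: x^-=[-3.9764, 0.0556]  P^-=[0.6971 0.2797; 0.2797 0.8554]  H_jac=[-0.0035 -0.2514]  S=[0.2646]  K=[-0.2750; -0.8167]  nu=[2.0656]  x^+=[-4.5445, -1.6312]  P^+=[0.6771 0.2202; 0.2202 0.6790]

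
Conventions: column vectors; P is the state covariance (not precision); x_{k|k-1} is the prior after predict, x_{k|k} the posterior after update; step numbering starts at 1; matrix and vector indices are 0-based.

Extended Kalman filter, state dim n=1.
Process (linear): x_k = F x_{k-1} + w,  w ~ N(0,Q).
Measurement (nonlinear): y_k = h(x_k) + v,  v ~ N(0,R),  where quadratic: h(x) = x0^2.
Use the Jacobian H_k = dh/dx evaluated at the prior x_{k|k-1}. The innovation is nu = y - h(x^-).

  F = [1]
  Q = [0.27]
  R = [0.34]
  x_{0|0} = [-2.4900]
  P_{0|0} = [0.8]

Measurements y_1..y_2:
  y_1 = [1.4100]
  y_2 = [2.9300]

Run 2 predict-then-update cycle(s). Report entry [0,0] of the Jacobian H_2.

step 1: x^-=[-2.4900]  P^-=[1.0700]  H_jac=[-4.9800]  S=[26.8764]  K=[-0.1983]  nu=[-4.7901]  x^+=[-1.5403]  P^+=[0.0135]
step 2: x^-=[-1.5403]  P^-=[0.2835]  H_jac=[-3.0806]  S=[3.0308]  K=[-0.2882]  nu=[0.5575]  x^+=[-1.7010]  P^+=[0.0318]

H_jac[0,0] = -3.0806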